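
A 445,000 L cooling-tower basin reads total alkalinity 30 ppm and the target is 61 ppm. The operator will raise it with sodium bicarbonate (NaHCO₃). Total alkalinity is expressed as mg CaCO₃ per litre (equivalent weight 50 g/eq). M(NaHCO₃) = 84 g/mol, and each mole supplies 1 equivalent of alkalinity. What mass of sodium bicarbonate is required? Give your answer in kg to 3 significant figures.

Alkalinity to add: (61 − 30) = 31 mg/L as CaCO₃ × 445,000 L = 13,800 g as CaCO₃.
Equivalents: 13,800 g ÷ 50 g/eq = 275.9 eq.
NaHCO₃ supplies 1 eq per mole → 275.9 mol.
Mass: 275.9 mol × 84 g/mol = 23,180 g.

23.2 kg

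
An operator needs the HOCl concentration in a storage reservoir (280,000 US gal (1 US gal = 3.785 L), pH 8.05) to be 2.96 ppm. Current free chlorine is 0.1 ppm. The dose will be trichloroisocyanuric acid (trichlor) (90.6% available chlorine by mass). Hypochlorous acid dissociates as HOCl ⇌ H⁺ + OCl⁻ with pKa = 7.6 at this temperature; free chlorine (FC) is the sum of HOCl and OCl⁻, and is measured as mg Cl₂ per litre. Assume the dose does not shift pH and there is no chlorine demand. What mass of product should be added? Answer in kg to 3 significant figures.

Volume: 280,000 US gal × 3.785 L/gal = 1,059,800 L.
[OCl⁻]/[HOCl] = 10^(pH − pKa) = 10^(8.05 − 7.6) = 2.818; fraction as HOCl = 1/(1 + 2.818) = 0.2619.
Free chlorine required for 2.96 ppm HOCl: 2.96 / 0.2619 = 11.3 ppm.
FC to add: 11.3 − 0.1 = 11.2 mg/L as Cl₂.
Cl₂ equivalent: 11.2 mg/L × 1,059,800 L = 11,870 g.
Product at 90.6% available Cl: 11,870 / 0.906 = 13,100 g.

13.1 kg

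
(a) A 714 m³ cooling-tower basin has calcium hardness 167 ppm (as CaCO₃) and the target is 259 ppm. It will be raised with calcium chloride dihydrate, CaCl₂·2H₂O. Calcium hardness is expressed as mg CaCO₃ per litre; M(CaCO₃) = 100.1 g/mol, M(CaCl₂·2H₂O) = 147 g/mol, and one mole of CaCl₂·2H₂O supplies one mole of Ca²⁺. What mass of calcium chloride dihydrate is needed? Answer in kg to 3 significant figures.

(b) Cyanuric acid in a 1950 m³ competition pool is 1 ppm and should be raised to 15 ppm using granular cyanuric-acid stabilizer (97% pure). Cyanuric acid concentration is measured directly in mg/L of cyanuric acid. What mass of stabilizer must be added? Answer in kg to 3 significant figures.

(a) Volume: 714 m³ = 714,000 L.
(a) Hardness to add: (259 − 167) = 92 mg/L as CaCO₃ × 714,000 L = 65,690 g as CaCO₃.
(a) Moles of Ca²⁺ (1 mol Ca²⁺ ≡ 1 mol CaCO₃): 65,690 / 100.1 g/mol = 656.2 mol.
(a) Mass of CaCl₂·2H₂O: 656.2 × 147 = 96,460 g.

(b) Volume: 1950 m³ = 1,950,000 L.
(b) CYA to add: (15 − 1) = 14 mg/L × 1,950,000 L = 27,300 g cyanuric acid.
(b) At 97% purity: 27,300 / 0.97 = 28,140 g product.

(a) 96.5 kg; (b) 28.1 kg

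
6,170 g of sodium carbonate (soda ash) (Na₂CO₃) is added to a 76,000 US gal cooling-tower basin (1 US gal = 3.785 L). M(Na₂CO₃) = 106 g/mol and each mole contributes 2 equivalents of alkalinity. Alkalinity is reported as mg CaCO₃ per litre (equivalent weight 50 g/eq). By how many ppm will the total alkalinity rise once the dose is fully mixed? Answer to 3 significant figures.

Volume: 76,000 US gal × 3.785 L/gal = 287,660 L.
Moles of Na₂CO₃: 6,170 g ÷ 106 g/mol = 58.21 mol → 116.4 eq of alkalinity.
As CaCO₃: 116.4 eq × 50 g/eq = 5821 g.
Rise: 5821 g / 287,660 L × 1000 = 20.23 mg/L.

20.2 ppm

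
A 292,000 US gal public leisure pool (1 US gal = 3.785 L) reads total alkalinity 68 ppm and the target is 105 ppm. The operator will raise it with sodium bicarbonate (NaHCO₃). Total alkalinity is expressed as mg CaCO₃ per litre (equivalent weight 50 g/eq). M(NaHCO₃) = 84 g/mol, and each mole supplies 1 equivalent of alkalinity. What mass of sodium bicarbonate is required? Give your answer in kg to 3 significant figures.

68.7 kg

Volume: 292,000 US gal × 3.785 L/gal = 1,105,220 L.
Alkalinity to add: (105 − 68) = 37 mg/L as CaCO₃ × 1,105,220 L = 40,890 g as CaCO₃.
Equivalents: 40,890 g ÷ 50 g/eq = 817.9 eq.
NaHCO₃ supplies 1 eq per mole → 817.9 mol.
Mass: 817.9 mol × 84 g/mol = 68,700 g.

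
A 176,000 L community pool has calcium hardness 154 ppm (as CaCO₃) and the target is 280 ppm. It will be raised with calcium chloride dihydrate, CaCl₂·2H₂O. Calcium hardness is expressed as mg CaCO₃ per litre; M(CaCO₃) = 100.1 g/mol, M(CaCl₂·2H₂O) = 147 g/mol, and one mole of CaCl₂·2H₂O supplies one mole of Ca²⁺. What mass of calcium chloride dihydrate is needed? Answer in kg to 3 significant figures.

32.6 kg

Hardness to add: (280 − 154) = 126 mg/L as CaCO₃ × 176,000 L = 22,180 g as CaCO₃.
Moles of Ca²⁺ (1 mol Ca²⁺ ≡ 1 mol CaCO₃): 22,180 / 100.1 g/mol = 221.5 mol.
Mass of CaCl₂·2H₂O: 221.5 × 147 = 32,570 g.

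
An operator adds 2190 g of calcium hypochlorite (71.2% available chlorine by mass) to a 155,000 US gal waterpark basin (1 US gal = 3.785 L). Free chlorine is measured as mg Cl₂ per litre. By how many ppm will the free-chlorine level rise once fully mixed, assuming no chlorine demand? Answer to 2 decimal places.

Volume: 155,000 US gal × 3.785 L/gal = 586,675 L.
Available chlorine delivered: 2190 g × 0.712 = 1559 g as Cl₂.
Concentration rise: 1559 g / 586,675 L = 2.658 mg/L = 2.66 ppm.

2.66 ppm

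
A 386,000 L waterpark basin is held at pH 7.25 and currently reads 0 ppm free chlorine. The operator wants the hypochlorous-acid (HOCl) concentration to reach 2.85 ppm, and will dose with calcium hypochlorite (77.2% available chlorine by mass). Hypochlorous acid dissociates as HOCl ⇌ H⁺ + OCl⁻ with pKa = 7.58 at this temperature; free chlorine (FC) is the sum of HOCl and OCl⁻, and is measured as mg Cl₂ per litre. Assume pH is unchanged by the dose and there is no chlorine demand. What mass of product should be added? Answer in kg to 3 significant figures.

2.09 kg

[OCl⁻]/[HOCl] = 10^(pH − pKa) = 10^(7.25 − 7.58) = 0.4677; fraction as HOCl = 1/(1 + 0.4677) = 0.6813.
Free chlorine required for 2.85 ppm HOCl: 2.85 / 0.6813 = 4.183 ppm.
FC to add: 4.183 − 0 = 4.183 mg/L as Cl₂.
Cl₂ equivalent: 4.183 mg/L × 386,000 L = 1615 g.
Product at 77.2% available Cl: 1615 / 0.772 = 2092 g.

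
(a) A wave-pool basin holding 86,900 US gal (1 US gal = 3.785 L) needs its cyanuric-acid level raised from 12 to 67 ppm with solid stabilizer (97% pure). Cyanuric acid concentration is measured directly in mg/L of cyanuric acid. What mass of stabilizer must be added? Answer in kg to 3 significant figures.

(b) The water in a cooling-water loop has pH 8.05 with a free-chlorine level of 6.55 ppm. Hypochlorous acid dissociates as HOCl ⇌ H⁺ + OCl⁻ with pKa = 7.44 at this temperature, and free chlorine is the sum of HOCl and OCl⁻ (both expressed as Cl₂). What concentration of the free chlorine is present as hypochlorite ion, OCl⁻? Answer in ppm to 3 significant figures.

(a) 18.6 kg; (b) 5.26 ppm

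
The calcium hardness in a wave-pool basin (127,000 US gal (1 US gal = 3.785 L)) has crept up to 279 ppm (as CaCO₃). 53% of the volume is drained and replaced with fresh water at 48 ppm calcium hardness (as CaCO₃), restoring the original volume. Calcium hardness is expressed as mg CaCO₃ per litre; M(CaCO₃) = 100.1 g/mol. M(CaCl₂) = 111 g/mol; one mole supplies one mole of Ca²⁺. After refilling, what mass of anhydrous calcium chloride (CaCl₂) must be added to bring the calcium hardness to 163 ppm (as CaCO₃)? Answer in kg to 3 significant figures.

3.43 kg

Volume: 127,000 US gal × 3.785 L/gal = 480,695 L.
After draining 53% and refilling: 279 × 0.47 + 48 × 0.53 = 156.57 ppm.
Deficit to target: 163 − 156.57 = 6.43 mg/L.
As CaCO₃: 6.43 mg/L × 480,695 L = 3091 g; ÷ 100.1 = 30.88 mol Ca²⁺.
Mass: 30.88 × 111 = 3427 g.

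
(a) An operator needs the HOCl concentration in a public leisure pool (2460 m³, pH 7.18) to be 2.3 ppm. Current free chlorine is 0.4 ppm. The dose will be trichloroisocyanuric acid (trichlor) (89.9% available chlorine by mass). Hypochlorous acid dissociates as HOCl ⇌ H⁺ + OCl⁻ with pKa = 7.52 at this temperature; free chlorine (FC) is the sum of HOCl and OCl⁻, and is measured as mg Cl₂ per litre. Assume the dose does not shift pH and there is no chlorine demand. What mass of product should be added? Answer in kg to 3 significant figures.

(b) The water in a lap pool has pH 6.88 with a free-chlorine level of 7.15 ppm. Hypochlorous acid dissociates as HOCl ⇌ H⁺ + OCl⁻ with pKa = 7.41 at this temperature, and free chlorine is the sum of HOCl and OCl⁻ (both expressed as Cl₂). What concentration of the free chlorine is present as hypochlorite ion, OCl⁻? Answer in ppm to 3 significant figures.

(a) 8.08 kg; (b) 1.63 ppm

(a) Volume: 2460 m³ = 2,460,000 L.
(a) [OCl⁻]/[HOCl] = 10^(pH − pKa) = 10^(7.18 − 7.52) = 0.4571; fraction as HOCl = 1/(1 + 0.4571) = 0.6863.
(a) Free chlorine required for 2.3 ppm HOCl: 2.3 / 0.6863 = 3.351 ppm.
(a) FC to add: 3.351 − 0.4 = 2.951 mg/L as Cl₂.
(a) Cl₂ equivalent: 2.951 mg/L × 2,460,000 L = 7260 g.
(a) Product at 89.9% available Cl: 7260 / 0.899 = 8076 g.

(b) [OCl⁻]/[HOCl] = 10^(pH − pKa) = 10^(6.88 − 7.41) = 10^-0.53 = 0.2951.
(b) Fraction as HOCl = 1 / (1 + 0.2951) = 0.7721.
(b) OCl⁻ = (1 − 0.7721) × 7.15 ppm = 1.629 ppm.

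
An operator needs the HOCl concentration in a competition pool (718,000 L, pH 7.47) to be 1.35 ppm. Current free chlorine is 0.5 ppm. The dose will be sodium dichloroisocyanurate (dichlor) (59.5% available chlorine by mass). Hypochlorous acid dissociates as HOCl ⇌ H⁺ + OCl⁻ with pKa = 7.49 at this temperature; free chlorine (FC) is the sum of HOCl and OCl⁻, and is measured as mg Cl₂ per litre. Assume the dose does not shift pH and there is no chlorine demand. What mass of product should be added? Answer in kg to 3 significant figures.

2.58 kg

[OCl⁻]/[HOCl] = 10^(pH − pKa) = 10^(7.47 − 7.49) = 0.955; fraction as HOCl = 1/(1 + 0.955) = 0.5115.
Free chlorine required for 1.35 ppm HOCl: 1.35 / 0.5115 = 2.639 ppm.
FC to add: 2.639 − 0.5 = 2.139 mg/L as Cl₂.
Cl₂ equivalent: 2.139 mg/L × 718,000 L = 1536 g.
Product at 59.5% available Cl: 1536 / 0.595 = 2581 g.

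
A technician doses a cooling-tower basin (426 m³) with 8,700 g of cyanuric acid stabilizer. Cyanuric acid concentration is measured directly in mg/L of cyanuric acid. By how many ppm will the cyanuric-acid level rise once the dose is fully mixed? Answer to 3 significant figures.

Volume: 426 m³ = 426,000 L.
Rise: 8,700 g / 426,000 L × 1000 = 20.42 mg/L.

20.4 ppm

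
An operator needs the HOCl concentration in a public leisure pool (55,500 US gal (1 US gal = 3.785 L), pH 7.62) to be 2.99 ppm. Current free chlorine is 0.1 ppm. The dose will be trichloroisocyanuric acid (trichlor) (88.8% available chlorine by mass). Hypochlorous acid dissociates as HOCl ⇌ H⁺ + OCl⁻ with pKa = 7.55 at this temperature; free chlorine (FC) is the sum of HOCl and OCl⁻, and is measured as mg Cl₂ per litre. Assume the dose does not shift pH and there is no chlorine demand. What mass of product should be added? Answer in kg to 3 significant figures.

1.51 kg

Volume: 55,500 US gal × 3.785 L/gal = 210,068 L.
[OCl⁻]/[HOCl] = 10^(pH − pKa) = 10^(7.62 − 7.55) = 1.175; fraction as HOCl = 1/(1 + 1.175) = 0.4598.
Free chlorine required for 2.99 ppm HOCl: 2.99 / 0.4598 = 6.503 ppm.
FC to add: 6.503 − 0.1 = 6.403 mg/L as Cl₂.
Cl₂ equivalent: 6.403 mg/L × 210,068 L = 1345 g.
Product at 88.8% available Cl: 1345 / 0.888 = 1515 g.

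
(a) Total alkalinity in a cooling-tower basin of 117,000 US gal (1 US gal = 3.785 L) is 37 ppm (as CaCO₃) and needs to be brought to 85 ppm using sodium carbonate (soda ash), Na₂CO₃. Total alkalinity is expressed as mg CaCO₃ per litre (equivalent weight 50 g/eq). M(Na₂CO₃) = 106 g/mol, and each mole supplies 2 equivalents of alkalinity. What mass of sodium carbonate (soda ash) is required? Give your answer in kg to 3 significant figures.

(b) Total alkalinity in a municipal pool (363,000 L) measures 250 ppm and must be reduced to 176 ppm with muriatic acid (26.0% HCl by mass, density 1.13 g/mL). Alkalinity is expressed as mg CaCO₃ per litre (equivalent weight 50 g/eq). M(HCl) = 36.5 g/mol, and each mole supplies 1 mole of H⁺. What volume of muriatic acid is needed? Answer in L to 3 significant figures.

(a) Volume: 117,000 US gal × 3.785 L/gal = 442,845 L.
(a) Alkalinity to add: (85 − 37) = 48 mg/L as CaCO₃ × 442,845 L = 21,260 g as CaCO₃.
(a) Equivalents: 21,260 g ÷ 50 g/eq = 425.1 eq.
(a) Each mole of Na₂CO₃ supplies 2 eq, so 425.1 / 2 = 212.6 mol.
(a) Mass: 212.6 mol × 106 g/mol = 22,530 g.

(b) Alkalinity to neutralize: (250 − 176) = 74 mg/L as CaCO₃ × 363,000 L = 26,860 g as CaCO₃.
(b) Equivalents of H⁺ required: 26,860 ÷ 50 g/eq = 537.2 eq = 537.2 mol HCl.
(b) Mass of HCl: 537.2 × 36.5 = 19,610 g.
(b) Mass of 26.0% solution: 19,610 / 0.26 = 75,420 g.
(b) Volume: 75,420 g ÷ 1.13 g/mL = 66,740 mL.

(a) 22.5 kg; (b) 66.7 L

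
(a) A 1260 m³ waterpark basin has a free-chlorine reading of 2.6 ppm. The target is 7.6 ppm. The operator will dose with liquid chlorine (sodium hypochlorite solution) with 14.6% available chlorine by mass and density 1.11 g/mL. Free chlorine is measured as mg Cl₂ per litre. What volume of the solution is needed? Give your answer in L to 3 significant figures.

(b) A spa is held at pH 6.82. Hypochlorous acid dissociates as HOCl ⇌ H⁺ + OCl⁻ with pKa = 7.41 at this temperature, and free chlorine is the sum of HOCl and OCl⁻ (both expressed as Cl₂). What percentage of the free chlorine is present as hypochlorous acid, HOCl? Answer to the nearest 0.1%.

(a) Volume: 1260 m³ = 1,260,000 L.
(a) Chlorine deficit: 7.6 − 2.6 = 5 ppm = 5 mg/L as Cl₂.
(a) Cl₂ equivalent needed: 5 mg/L × 1,260,000 L = 6,300,000 mg = 6300 g.
(a) Product at 14.6% available chlorine: 6300 / 0.146 = 43,150 g.
(a) Volume at density 1.11 g/mL: 43,150 g ÷ 1.11 g/mL = 38,870 mL.

(b) [OCl⁻]/[HOCl] = 10^(pH − pKa) = 10^(6.82 − 7.41) = 10^-0.59 = 0.257.
(b) Fraction as HOCl = 1 / (1 + 0.257) = 0.7955.

(a) 38.9 L; (b) 79.6%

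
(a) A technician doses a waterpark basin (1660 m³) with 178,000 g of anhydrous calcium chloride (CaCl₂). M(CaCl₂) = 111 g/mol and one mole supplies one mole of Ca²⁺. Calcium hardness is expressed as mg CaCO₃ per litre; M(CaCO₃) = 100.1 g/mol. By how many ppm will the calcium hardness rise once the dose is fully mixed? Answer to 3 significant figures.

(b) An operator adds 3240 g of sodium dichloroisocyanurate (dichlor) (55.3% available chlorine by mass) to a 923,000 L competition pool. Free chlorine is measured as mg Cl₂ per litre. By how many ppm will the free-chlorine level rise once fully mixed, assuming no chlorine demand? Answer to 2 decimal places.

(a) 96.7 ppm; (b) 1.94 ppm

(a) Volume: 1660 m³ = 1,660,000 L.
(a) Moles of Ca²⁺: 178,000 g ÷ 111 g/mol = 1604 mol.
(a) As CaCO₃: 1604 mol × 100.1 g/mol = 160,500 g.
(a) Rise: 160,500 g / 1,660,000 L × 1000 = 96.7 mg/L.

(b) Available chlorine delivered: 3240 g × 0.553 = 1792 g as Cl₂.
(b) Concentration rise: 1792 g / 923,000 L = 1.941 mg/L = 1.94 ppm.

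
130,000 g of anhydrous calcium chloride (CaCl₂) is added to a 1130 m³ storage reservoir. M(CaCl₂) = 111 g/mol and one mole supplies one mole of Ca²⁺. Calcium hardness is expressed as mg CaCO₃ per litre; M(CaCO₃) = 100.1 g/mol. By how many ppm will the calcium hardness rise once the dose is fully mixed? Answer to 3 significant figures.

104 ppm

Volume: 1130 m³ = 1,130,000 L.
Moles of Ca²⁺: 130,000 g ÷ 111 g/mol = 1171 mol.
As CaCO₃: 1171 mol × 100.1 g/mol = 117,200 g.
Rise: 117,200 g / 1,130,000 L × 1000 = 103.7 mg/L.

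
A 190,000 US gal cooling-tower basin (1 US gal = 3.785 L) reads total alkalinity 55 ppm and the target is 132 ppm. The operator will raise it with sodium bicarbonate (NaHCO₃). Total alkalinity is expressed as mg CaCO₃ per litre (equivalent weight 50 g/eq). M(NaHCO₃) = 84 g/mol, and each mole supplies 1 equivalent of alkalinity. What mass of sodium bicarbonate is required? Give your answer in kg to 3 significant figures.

93.0 kg

Volume: 190,000 US gal × 3.785 L/gal = 719,150 L.
Alkalinity to add: (132 − 55) = 77 mg/L as CaCO₃ × 719,150 L = 55,370 g as CaCO₃.
Equivalents: 55,370 g ÷ 50 g/eq = 1107 eq.
NaHCO₃ supplies 1 eq per mole → 1107 mol.
Mass: 1107 mol × 84 g/mol = 93,030 g.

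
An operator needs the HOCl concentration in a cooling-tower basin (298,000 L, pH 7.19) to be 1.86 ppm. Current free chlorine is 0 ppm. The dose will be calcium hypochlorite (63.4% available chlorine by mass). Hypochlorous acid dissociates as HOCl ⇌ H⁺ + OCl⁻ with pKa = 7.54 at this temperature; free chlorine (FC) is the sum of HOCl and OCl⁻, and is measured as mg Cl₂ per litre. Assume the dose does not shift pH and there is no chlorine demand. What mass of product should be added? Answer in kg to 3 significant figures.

[OCl⁻]/[HOCl] = 10^(pH − pKa) = 10^(7.19 − 7.54) = 0.4467; fraction as HOCl = 1/(1 + 0.4467) = 0.6912.
Free chlorine required for 1.86 ppm HOCl: 1.86 / 0.6912 = 2.691 ppm.
FC to add: 2.691 − 0 = 2.691 mg/L as Cl₂.
Cl₂ equivalent: 2.691 mg/L × 298,000 L = 801.9 g.
Product at 63.4% available Cl: 801.9 / 0.634 = 1265 g.

1.26 kg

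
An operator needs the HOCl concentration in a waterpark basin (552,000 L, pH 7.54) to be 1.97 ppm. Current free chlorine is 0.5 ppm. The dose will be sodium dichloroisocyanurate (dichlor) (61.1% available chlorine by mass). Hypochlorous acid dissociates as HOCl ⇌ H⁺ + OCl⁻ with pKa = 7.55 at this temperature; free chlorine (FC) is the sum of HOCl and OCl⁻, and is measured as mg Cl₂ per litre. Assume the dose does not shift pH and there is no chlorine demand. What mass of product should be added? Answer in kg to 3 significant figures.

3.07 kg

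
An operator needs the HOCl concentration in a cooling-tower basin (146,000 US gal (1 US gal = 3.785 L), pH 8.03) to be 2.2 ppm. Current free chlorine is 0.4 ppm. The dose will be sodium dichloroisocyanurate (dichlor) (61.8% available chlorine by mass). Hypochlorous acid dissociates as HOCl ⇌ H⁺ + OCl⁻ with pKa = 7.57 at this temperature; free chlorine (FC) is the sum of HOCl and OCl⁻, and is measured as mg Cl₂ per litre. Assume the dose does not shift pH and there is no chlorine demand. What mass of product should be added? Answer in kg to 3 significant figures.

7.28 kg

Volume: 146,000 US gal × 3.785 L/gal = 552,610 L.
[OCl⁻]/[HOCl] = 10^(pH − pKa) = 10^(8.03 − 7.57) = 2.884; fraction as HOCl = 1/(1 + 2.884) = 0.2575.
Free chlorine required for 2.2 ppm HOCl: 2.2 / 0.2575 = 8.545 ppm.
FC to add: 8.545 − 0.4 = 8.145 mg/L as Cl₂.
Cl₂ equivalent: 8.145 mg/L × 552,610 L = 4501 g.
Product at 61.8% available Cl: 4501 / 0.618 = 7283 g.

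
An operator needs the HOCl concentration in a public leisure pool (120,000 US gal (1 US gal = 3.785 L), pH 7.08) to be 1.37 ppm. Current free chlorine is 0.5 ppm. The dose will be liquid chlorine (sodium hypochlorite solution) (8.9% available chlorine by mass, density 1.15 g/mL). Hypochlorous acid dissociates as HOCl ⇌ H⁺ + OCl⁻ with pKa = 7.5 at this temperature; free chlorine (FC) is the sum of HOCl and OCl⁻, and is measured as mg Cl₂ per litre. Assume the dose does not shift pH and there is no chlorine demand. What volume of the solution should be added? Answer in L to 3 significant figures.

Volume: 120,000 US gal × 3.785 L/gal = 454,200 L.
[OCl⁻]/[HOCl] = 10^(pH − pKa) = 10^(7.08 − 7.5) = 0.3802; fraction as HOCl = 1/(1 + 0.3802) = 0.7245.
Free chlorine required for 1.37 ppm HOCl: 1.37 / 0.7245 = 1.891 ppm.
FC to add: 1.891 − 0.5 = 1.391 mg/L as Cl₂.
Cl₂ equivalent: 1.391 mg/L × 454,200 L = 631.7 g.
Product at 8.9% available Cl: 631.7 / 0.089 = 7098 g.
Volume: 7098 g ÷ 1.15 g/mL = 6172 mL.

6.17 L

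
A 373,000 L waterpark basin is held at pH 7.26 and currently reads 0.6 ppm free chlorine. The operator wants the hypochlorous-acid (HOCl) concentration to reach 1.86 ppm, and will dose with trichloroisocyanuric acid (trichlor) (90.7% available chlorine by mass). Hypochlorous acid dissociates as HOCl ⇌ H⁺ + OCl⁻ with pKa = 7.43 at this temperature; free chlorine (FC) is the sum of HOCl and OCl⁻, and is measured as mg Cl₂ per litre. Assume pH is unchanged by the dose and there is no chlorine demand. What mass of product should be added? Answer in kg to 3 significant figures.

[OCl⁻]/[HOCl] = 10^(pH − pKa) = 10^(7.26 − 7.43) = 0.6761; fraction as HOCl = 1/(1 + 0.6761) = 0.5966.
Free chlorine required for 1.86 ppm HOCl: 1.86 / 0.5966 = 3.118 ppm.
FC to add: 3.118 − 0.6 = 2.518 mg/L as Cl₂.
Cl₂ equivalent: 2.518 mg/L × 373,000 L = 939 g.
Product at 90.7% available Cl: 939 / 0.907 = 1035 g.

1.04 kg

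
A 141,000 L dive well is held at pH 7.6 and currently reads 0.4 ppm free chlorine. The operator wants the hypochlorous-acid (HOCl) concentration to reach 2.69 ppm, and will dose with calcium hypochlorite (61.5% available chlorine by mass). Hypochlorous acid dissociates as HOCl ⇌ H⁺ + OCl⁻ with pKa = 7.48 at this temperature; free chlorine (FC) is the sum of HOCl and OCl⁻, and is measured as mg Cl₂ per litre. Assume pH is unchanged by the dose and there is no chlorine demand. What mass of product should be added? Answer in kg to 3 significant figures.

[OCl⁻]/[HOCl] = 10^(pH − pKa) = 10^(7.6 − 7.48) = 1.318; fraction as HOCl = 1/(1 + 1.318) = 0.4314.
Free chlorine required for 2.69 ppm HOCl: 2.69 / 0.4314 = 6.236 ppm.
FC to add: 6.236 − 0.4 = 5.836 mg/L as Cl₂.
Cl₂ equivalent: 5.836 mg/L × 141,000 L = 822.9 g.
Product at 61.5% available Cl: 822.9 / 0.615 = 1338 g.

1.34 kg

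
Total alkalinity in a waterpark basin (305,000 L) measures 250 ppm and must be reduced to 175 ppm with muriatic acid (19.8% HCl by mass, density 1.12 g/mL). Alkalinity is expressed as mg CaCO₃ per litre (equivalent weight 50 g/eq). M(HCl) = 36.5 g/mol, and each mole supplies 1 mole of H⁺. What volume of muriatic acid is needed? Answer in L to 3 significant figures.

Alkalinity to neutralize: (250 − 175) = 75 mg/L as CaCO₃ × 305,000 L = 22,880 g as CaCO₃.
Equivalents of H⁺ required: 22,880 ÷ 50 g/eq = 457.5 eq = 457.5 mol HCl.
Mass of HCl: 457.5 × 36.5 = 16,700 g.
Mass of 19.8% solution: 16,700 / 0.198 = 84,340 g.
Volume: 84,340 g ÷ 1.12 g/mL = 75,300 mL.

75.3 L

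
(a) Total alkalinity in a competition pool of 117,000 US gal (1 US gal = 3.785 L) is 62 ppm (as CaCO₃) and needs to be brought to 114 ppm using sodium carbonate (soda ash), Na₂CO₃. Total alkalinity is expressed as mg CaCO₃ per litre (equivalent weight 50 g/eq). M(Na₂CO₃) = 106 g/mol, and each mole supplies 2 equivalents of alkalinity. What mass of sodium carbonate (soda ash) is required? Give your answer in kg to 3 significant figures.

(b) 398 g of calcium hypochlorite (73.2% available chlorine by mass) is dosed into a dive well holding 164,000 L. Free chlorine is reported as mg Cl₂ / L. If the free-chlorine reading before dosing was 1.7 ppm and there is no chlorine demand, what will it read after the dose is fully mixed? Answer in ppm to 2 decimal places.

(a) Volume: 117,000 US gal × 3.785 L/gal = 442,845 L.
(a) Alkalinity to add: (114 − 62) = 52 mg/L as CaCO₃ × 442,845 L = 23,030 g as CaCO₃.
(a) Equivalents: 23,030 g ÷ 50 g/eq = 460.6 eq.
(a) Each mole of Na₂CO₃ supplies 2 eq, so 460.6 / 2 = 230.3 mol.
(a) Mass: 230.3 mol × 106 g/mol = 24,410 g.

(b) Available chlorine delivered: 398 g × 0.732 = 291.3 g as Cl₂.
(b) Concentration rise: 291.3 g / 164,000 L = 1.776 mg/L = 1.78 ppm.
(b) Final FC: 1.7 + 1.78 = 3.48 ppm.

(a) 24.4 kg; (b) 3.48 ppm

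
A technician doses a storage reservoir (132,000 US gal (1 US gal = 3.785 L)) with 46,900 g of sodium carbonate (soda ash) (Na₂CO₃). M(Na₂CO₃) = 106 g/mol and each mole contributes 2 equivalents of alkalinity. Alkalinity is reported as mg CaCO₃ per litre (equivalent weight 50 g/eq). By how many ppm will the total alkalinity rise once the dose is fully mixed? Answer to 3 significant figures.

Volume: 132,000 US gal × 3.785 L/gal = 499,620 L.
Moles of Na₂CO₃: 46,900 g ÷ 106 g/mol = 442.5 mol → 884.9 eq of alkalinity.
As CaCO₃: 884.9 eq × 50 g/eq = 44,250 g.
Rise: 44,250 g / 499,620 L × 1000 = 88.56 mg/L.

88.6 ppm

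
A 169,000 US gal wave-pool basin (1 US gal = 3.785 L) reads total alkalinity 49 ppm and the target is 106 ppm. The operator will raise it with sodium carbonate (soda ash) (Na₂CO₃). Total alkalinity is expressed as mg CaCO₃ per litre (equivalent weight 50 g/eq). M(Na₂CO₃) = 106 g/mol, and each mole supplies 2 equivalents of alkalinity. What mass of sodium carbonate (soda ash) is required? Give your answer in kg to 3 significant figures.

Volume: 169,000 US gal × 3.785 L/gal = 639,665 L.
Alkalinity to add: (106 − 49) = 57 mg/L as CaCO₃ × 639,665 L = 36,460 g as CaCO₃.
Equivalents: 36,460 g ÷ 50 g/eq = 729.2 eq.
Each mole of Na₂CO₃ supplies 2 eq, so 729.2 / 2 = 364.6 mol.
Mass: 364.6 mol × 106 g/mol = 38,650 g.

38.6 kg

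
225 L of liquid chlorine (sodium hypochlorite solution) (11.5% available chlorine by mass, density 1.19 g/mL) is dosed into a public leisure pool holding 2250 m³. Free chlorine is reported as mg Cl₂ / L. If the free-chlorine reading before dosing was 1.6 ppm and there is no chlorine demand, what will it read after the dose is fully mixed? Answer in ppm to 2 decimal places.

15.29 ppm

Volume: 2250 m³ = 2,250,000 L.
Mass of solution: 225 L × 1000 mL/L × 1.19 g/mL = 267,800 g.
Available chlorine delivered: 267,800 g × 0.115 = 30,790 g as Cl₂.
Concentration rise: 30,790 g / 2,250,000 L = 13.69 mg/L = 13.69 ppm.
Final FC: 1.6 + 13.69 = 15.29 ppm.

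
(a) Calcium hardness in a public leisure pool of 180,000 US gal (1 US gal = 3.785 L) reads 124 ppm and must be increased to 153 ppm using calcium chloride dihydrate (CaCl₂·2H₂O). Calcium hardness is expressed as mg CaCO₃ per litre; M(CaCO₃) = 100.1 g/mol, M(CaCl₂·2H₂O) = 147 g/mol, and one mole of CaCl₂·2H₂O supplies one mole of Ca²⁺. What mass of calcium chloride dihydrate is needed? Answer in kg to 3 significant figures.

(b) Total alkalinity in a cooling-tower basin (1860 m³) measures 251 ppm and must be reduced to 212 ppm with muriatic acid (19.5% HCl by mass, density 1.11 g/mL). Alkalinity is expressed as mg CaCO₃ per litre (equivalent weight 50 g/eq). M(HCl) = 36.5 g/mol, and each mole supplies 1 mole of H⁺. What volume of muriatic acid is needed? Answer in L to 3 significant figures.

(a) 29.0 kg; (b) 245 L

(a) Volume: 180,000 US gal × 3.785 L/gal = 681,300 L.
(a) Hardness to add: (153 − 124) = 29 mg/L as CaCO₃ × 681,300 L = 19,760 g as CaCO₃.
(a) Moles of Ca²⁺ (1 mol Ca²⁺ ≡ 1 mol CaCO₃): 19,760 / 100.1 g/mol = 197.4 mol.
(a) Mass of CaCl₂·2H₂O: 197.4 × 147 = 29,010 g.

(b) Volume: 1860 m³ = 1,860,000 L.
(b) Alkalinity to neutralize: (251 − 212) = 39 mg/L as CaCO₃ × 1,860,000 L = 72,540 g as CaCO₃.
(b) Equivalents of H⁺ required: 72,540 ÷ 50 g/eq = 1451 eq = 1451 mol HCl.
(b) Mass of HCl: 1451 × 36.5 = 52,950 g.
(b) Mass of 19.5% solution: 52,950 / 0.195 = 271,600 g.
(b) Volume: 271,600 g ÷ 1.11 g/mL = 244,600 mL.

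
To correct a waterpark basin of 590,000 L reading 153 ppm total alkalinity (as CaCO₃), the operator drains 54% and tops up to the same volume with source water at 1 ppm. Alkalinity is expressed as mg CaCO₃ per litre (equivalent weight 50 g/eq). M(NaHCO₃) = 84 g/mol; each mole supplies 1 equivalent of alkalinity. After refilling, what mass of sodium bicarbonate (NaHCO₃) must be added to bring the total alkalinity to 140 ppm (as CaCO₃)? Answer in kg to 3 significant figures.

After draining 54% and refilling: 153 × 0.46 + 1 × 0.54 = 70.92 ppm.
Deficit to target: 140 − 70.92 = 69.08 mg/L.
As CaCO₃: 69.08 mg/L × 590,000 L = 40,760 g; ÷ 50 g/eq ÷ 1 = 815.1 mol NaHCO₃.
Mass: 815.1 × 84 = 68,470 g.

68.5 kg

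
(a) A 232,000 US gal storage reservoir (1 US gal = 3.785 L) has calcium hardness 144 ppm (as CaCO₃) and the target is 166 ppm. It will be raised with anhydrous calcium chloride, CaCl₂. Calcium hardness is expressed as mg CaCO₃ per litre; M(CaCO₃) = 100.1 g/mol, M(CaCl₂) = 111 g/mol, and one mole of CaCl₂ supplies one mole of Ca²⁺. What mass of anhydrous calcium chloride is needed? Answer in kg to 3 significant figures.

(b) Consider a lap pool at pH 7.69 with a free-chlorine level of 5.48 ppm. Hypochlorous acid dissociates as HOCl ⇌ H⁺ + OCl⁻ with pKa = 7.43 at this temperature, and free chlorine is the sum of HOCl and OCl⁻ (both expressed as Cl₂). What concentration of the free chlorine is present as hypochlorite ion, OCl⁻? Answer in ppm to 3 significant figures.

(a) 21.4 kg; (b) 3.54 ppm

(a) Volume: 232,000 US gal × 3.785 L/gal = 878,120 L.
(a) Hardness to add: (166 − 144) = 22 mg/L as CaCO₃ × 878,120 L = 19,320 g as CaCO₃.
(a) Moles of Ca²⁺ (1 mol Ca²⁺ ≡ 1 mol CaCO₃): 19,320 / 100.1 g/mol = 193 mol.
(a) Mass of CaCl₂: 193 × 111 = 21,420 g.

(b) [OCl⁻]/[HOCl] = 10^(pH − pKa) = 10^(7.69 − 7.43) = 10^0.26 = 1.82.
(b) Fraction as HOCl = 1 / (1 + 1.82) = 0.3546.
(b) OCl⁻ = (1 − 0.3546) × 5.48 ppm = 3.537 ppm.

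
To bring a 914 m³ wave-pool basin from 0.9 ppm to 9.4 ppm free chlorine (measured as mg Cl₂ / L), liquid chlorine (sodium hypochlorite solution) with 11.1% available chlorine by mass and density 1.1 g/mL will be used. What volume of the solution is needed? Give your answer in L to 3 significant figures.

63.6 L

Volume: 914 m³ = 914,000 L.
Chlorine deficit: 9.4 − 0.9 = 8.5 ppm = 8.5 mg/L as Cl₂.
Cl₂ equivalent needed: 8.5 mg/L × 914,000 L = 7,769,000 mg = 7769 g.
Product at 11.1% available chlorine: 7769 / 0.111 = 69,990 g.
Volume at density 1.1 g/mL: 69,990 g ÷ 1.1 g/mL = 63,630 mL.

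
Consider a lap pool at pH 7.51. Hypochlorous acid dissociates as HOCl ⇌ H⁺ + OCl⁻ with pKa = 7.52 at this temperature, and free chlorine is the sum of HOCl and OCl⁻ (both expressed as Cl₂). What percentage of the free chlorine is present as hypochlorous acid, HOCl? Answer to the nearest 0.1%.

[OCl⁻]/[HOCl] = 10^(pH − pKa) = 10^(7.51 − 7.52) = 10^-0.01 = 0.9772.
Fraction as HOCl = 1 / (1 + 0.9772) = 0.5058.

50.6%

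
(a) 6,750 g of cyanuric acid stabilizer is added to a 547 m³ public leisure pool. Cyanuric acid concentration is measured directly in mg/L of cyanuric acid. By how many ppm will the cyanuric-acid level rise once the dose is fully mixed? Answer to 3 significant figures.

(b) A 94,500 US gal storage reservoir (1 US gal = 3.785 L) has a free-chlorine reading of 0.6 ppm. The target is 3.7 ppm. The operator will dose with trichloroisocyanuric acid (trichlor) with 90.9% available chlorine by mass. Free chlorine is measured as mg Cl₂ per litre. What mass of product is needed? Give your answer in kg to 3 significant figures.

(a) Volume: 547 m³ = 547,000 L.
(a) Rise: 6,750 g / 547,000 L × 1000 = 12.34 mg/L.

(b) Volume: 94,500 US gal × 3.785 L/gal = 357,682 L.
(b) Chlorine deficit: 3.7 − 0.6 = 3.1 ppm = 3.1 mg/L as Cl₂.
(b) Cl₂ equivalent needed: 3.1 mg/L × 357,682 L = 1,109,000 mg = 1109 g.
(b) Product at 90.9% available chlorine: 1109 / 0.909 = 1220 g.

(a) 12.3 ppm; (b) 1.22 kg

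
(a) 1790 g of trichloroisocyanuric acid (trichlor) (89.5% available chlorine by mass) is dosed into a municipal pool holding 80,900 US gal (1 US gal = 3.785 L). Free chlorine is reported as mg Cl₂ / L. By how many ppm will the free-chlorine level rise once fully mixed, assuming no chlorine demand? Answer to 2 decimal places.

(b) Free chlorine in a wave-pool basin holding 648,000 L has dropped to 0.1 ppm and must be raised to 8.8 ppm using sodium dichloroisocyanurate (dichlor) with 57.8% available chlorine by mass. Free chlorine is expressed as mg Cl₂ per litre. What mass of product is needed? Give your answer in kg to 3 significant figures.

(a) Volume: 80,900 US gal × 3.785 L/gal = 306,206 L.
(a) Available chlorine delivered: 1790 g × 0.895 = 1602 g as Cl₂.
(a) Concentration rise: 1602 g / 306,206 L = 5.232 mg/L = 5.23 ppm.

(b) Chlorine deficit: 8.8 − 0.1 = 8.7 ppm = 8.7 mg/L as Cl₂.
(b) Cl₂ equivalent needed: 8.7 mg/L × 648,000 L = 5,638,000 mg = 5638 g.
(b) Product at 57.8% available chlorine: 5638 / 0.578 = 9754 g.

(a) 5.23 ppm; (b) 9.75 kg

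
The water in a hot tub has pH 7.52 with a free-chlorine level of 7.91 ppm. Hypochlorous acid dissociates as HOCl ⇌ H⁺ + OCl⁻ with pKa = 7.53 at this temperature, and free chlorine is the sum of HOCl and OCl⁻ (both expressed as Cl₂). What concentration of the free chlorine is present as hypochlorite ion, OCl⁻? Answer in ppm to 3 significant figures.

3.91 ppm

[OCl⁻]/[HOCl] = 10^(pH − pKa) = 10^(7.52 − 7.53) = 10^-0.01 = 0.9772.
Fraction as HOCl = 1 / (1 + 0.9772) = 0.5058.
OCl⁻ = (1 − 0.5058) × 7.91 ppm = 3.909 ppm.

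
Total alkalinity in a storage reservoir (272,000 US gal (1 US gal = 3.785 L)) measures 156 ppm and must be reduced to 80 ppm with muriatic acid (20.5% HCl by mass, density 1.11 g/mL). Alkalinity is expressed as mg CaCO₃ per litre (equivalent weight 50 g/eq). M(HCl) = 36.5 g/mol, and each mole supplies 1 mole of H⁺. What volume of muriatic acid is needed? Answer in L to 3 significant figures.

Volume: 272,000 US gal × 3.785 L/gal = 1,029,520 L.
Alkalinity to neutralize: (156 − 80) = 76 mg/L as CaCO₃ × 1,029,520 L = 78,240 g as CaCO₃.
Equivalents of H⁺ required: 78,240 ÷ 50 g/eq = 1565 eq = 1565 mol HCl.
Mass of HCl: 1565 × 36.5 = 57,120 g.
Mass of 20.5% solution: 57,120 / 0.205 = 278,600 g.
Volume: 278,600 g ÷ 1.11 g/mL = 251,000 mL.

251 L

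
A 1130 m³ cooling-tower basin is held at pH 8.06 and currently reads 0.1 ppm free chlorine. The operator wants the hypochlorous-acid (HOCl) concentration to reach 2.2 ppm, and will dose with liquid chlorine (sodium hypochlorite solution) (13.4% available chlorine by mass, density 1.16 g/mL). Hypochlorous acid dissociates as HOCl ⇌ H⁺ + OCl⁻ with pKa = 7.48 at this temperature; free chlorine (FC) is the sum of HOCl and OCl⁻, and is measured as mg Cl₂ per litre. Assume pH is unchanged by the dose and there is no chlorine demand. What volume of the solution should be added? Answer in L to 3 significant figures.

76.1 L

Volume: 1130 m³ = 1,130,000 L.
[OCl⁻]/[HOCl] = 10^(pH − pKa) = 10^(8.06 − 7.48) = 3.802; fraction as HOCl = 1/(1 + 3.802) = 0.2083.
Free chlorine required for 2.2 ppm HOCl: 2.2 / 0.2083 = 10.56 ppm.
FC to add: 10.56 − 0.1 = 10.46 mg/L as Cl₂.
Cl₂ equivalent: 10.46 mg/L × 1,130,000 L = 11,820 g.
Product at 13.4% available Cl: 11,820 / 0.134 = 88,240 g.
Volume: 88,240 g ÷ 1.16 g/mL = 76,070 mL.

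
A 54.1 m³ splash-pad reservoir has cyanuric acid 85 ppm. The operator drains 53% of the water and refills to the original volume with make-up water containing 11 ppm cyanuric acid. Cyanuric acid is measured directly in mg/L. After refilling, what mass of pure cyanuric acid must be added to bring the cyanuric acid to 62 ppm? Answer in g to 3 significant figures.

878 g

Volume: 54.1 m³ = 54,100 L.
After draining 53% and refilling: 85 × 0.47 + 11 × 0.53 = 45.78 ppm.
Deficit to target: 62 − 45.78 = 16.22 mg/L.
Mass: 16.22 mg/L × 54,100 L = 877.5 g cyanuric acid.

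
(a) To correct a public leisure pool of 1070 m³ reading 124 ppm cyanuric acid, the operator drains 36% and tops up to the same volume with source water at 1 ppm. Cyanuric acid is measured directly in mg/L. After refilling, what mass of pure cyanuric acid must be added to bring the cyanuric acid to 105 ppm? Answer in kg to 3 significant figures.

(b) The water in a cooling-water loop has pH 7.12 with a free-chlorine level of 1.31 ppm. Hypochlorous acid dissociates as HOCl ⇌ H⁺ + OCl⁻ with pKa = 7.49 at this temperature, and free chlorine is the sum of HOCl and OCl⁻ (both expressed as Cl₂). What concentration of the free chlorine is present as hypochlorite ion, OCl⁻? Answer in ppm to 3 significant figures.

(a) 27.0 kg; (b) 0.392 ppm

(a) Volume: 1070 m³ = 1,070,000 L.
(a) After draining 36% and refilling: 124 × 0.64 + 1 × 0.36 = 79.72 ppm.
(a) Deficit to target: 105 − 79.72 = 25.28 mg/L.
(a) Mass: 25.28 mg/L × 1,070,000 L = 27,050 g cyanuric acid.

(b) [OCl⁻]/[HOCl] = 10^(pH − pKa) = 10^(7.12 − 7.49) = 10^-0.37 = 0.4266.
(b) Fraction as HOCl = 1 / (1 + 0.4266) = 0.701.
(b) OCl⁻ = (1 − 0.701) × 1.31 ppm = 0.3917 ppm.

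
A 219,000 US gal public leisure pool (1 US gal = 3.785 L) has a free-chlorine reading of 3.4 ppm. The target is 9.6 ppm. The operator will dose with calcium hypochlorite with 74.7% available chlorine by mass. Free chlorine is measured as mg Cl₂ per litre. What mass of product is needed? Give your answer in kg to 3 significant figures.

Volume: 219,000 US gal × 3.785 L/gal = 828,915 L.
Chlorine deficit: 9.6 − 3.4 = 6.2 ppm = 6.2 mg/L as Cl₂.
Cl₂ equivalent needed: 6.2 mg/L × 828,915 L = 5,139,000 mg = 5139 g.
Product at 74.7% available chlorine: 5139 / 0.747 = 6880 g.

6.88 kg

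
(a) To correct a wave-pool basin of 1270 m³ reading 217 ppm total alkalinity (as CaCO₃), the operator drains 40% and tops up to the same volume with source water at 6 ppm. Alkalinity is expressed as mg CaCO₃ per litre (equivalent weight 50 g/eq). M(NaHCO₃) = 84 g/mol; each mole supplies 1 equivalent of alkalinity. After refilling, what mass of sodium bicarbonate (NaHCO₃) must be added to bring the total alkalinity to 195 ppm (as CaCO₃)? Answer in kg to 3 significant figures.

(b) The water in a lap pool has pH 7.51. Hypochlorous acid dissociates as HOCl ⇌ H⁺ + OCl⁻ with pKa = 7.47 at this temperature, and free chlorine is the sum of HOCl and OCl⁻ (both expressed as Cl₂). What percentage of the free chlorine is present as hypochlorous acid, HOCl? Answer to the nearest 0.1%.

(a) Volume: 1270 m³ = 1,270,000 L.
(a) After draining 40% and refilling: 217 × 0.60 + 6 × 0.40 = 132.6 ppm.
(a) Deficit to target: 195 − 132.6 = 62.4 mg/L.
(a) As CaCO₃: 62.4 mg/L × 1,270,000 L = 79,250 g; ÷ 50 g/eq ÷ 1 = 1585 mol NaHCO₃.
(a) Mass: 1585 × 84 = 133,100 g.

(b) [OCl⁻]/[HOCl] = 10^(pH − pKa) = 10^(7.51 − 7.47) = 10^0.04 = 1.096.
(b) Fraction as HOCl = 1 / (1 + 1.096) = 0.477.

(a) 133 kg; (b) 47.7%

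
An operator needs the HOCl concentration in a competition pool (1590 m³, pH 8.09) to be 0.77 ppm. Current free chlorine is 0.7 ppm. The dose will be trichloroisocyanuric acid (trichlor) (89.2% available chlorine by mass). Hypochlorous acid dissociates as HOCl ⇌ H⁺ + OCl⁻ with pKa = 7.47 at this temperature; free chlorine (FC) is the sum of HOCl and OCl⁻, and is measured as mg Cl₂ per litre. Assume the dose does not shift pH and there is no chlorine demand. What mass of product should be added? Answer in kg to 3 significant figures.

Volume: 1590 m³ = 1,590,000 L.
[OCl⁻]/[HOCl] = 10^(pH − pKa) = 10^(8.09 − 7.47) = 4.169; fraction as HOCl = 1/(1 + 4.169) = 0.1935.
Free chlorine required for 0.77 ppm HOCl: 0.77 / 0.1935 = 3.98 ppm.
FC to add: 3.98 − 0.7 = 3.28 mg/L as Cl₂.
Cl₂ equivalent: 3.28 mg/L × 1,590,000 L = 5215 g.
Product at 89.2% available Cl: 5215 / 0.892 = 5846 g.

5.85 kg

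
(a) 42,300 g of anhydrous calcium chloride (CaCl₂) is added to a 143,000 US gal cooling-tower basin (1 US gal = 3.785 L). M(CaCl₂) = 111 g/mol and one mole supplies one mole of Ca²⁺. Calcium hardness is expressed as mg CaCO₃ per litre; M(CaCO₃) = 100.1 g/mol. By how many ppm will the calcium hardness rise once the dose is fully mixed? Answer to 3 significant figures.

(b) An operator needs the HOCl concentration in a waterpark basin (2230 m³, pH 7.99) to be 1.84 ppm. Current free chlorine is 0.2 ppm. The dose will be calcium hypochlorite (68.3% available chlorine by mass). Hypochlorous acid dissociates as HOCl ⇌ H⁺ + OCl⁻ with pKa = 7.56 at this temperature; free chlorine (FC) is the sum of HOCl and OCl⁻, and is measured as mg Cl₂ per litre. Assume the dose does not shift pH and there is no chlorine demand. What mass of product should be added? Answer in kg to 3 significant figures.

(a) 70.5 ppm; (b) 21.5 kg

(a) Volume: 143,000 US gal × 3.785 L/gal = 541,255 L.
(a) Moles of Ca²⁺: 42,300 g ÷ 111 g/mol = 381.1 mol.
(a) As CaCO₃: 381.1 mol × 100.1 g/mol = 38,150 g.
(a) Rise: 38,150 g / 541,255 L × 1000 = 70.48 mg/L.

(b) Volume: 2230 m³ = 2,230,000 L.
(b) [OCl⁻]/[HOCl] = 10^(pH − pKa) = 10^(7.99 − 7.56) = 2.692; fraction as HOCl = 1/(1 + 2.692) = 0.2709.
(b) Free chlorine required for 1.84 ppm HOCl: 1.84 / 0.2709 = 6.792 ppm.
(b) FC to add: 6.792 − 0.2 = 6.592 mg/L as Cl₂.
(b) Cl₂ equivalent: 6.592 mg/L × 2,230,000 L = 14,700 g.
(b) Product at 68.3% available Cl: 14,700 / 0.683 = 21,520 g.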